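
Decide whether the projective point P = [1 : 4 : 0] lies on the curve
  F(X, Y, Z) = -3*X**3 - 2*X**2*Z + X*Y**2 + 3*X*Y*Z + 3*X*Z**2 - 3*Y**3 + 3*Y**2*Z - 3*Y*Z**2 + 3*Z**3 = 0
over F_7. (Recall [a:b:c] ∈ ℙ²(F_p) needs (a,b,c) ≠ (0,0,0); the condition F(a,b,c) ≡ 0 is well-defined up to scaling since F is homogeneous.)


F(1,4,0) ≡ 3 (mod 7); P is NOT on the curve.

Evaluate F(1, 4, 0) term-by-term (mod 7).
  -3*X**3 ↦ -3·1·1·1 = -3
  -2*X**2*Z ↦ -2·1·1·0 = 0
  X*Y**2 ↦ 1·1·16·1 = 16
  3*X*Y*Z ↦ 3·1·4·0 = 0
  3*X*Z**2 ↦ 3·1·1·0 = 0
  -3*Y**3 ↦ -3·1·64·1 = -192
  3*Y**2*Z ↦ 3·1·16·0 = 0
  -3*Y*Z**2 ↦ -3·1·4·0 = 0
  3*Z**3 ↦ 3·1·1·0 = 0
Sum: F(1, 4, 0) = (-3) + (0) + (16) + (0) + (0) + (-192) + (0) + (0) + (0) = -179.
Reducing mod 7: -179 ≡ 3 (mod 7).
Since F(a, b, c) ≡ 3 ≠ 0 (mod 7), P does NOT lie on the curve.


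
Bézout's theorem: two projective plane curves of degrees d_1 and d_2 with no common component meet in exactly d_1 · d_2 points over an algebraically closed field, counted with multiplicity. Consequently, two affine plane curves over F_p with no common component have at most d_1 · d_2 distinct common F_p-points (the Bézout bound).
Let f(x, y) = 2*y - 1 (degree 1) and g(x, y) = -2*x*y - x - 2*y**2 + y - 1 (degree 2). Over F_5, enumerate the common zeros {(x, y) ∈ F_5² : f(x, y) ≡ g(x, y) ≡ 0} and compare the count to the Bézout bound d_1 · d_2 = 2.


Common zeros: {(2, 3)}; count = 1; Bézout bound = 2.

deg(f) = 1, deg(g) = 2, so Bézout bound = 2.
Scan x ∈ F_5. For each x, list the y ∈ F_5 with f(x, y) ≡ 0 and those with g(x, y) ≡ 0 (mod 5); the common zeros in that column are the intersection.
  x = 0: f ≡ 0 at y ∈ {3}; g ≡ 0 at y ∈ ∅; common: ∅.
  x = 1: f ≡ 0 at y ∈ {3}; g ≡ 0 at y ∈ {1}; common: ∅.
  x = 2: f ≡ 0 at y ∈ {3}; g ≡ 0 at y ∈ {3}; common: {3}.
  x = 3: f ≡ 0 at y ∈ {3}; g ≡ 0 at y ∈ ∅; common: ∅.
  x = 4: f ≡ 0 at y ∈ {3}; g ≡ 0 at y ∈ {0, 4}; common: ∅.
Collecting: common zeros = {(2, 3)}, so the count is 1.
Comparison with the Bézout bound: 1 ≤ 2 = deg(f)·deg(g), as expected for curves with no common component (the affine F_5-count falls short of the bound because intersections may lie at infinity, over extension fields, or carry multiplicity).


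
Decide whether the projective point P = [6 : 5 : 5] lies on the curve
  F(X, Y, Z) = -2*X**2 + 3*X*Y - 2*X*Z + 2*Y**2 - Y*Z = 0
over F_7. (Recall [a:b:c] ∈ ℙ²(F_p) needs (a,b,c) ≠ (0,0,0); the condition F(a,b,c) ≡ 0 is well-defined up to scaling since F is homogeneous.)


F(6,5,5) ≡ 4 (mod 7); P is NOT on the curve.

Evaluate F(6, 5, 5) term-by-term (mod 7).
  -2*X**2 ↦ -2·36·1·1 = -72
  3*X*Y ↦ 3·6·5·1 = 90
  -2*X*Z ↦ -2·6·1·5 = -60
  2*Y**2 ↦ 2·1·25·1 = 50
  -Y*Z ↦ -1·1·5·5 = -25
Sum: F(6, 5, 5) = (-72) + (90) + (-60) + (50) + (-25) = -17.
Reducing mod 7: -17 ≡ 4 (mod 7).
Since F(a, b, c) ≡ 4 ≠ 0 (mod 7), P does NOT lie on the curve.


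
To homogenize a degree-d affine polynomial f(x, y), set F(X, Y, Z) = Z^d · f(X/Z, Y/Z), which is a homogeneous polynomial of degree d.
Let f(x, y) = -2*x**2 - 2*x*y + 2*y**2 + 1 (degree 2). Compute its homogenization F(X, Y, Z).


F(X, Y, Z) = -2*X**2 - 2*X*Y + 2*Y**2 + Z**2

deg(f) = 2.
Substitute x = X/Z, y = Y/Z into f, then multiply by Z^2.
  monomial -2·x^2·y^0 ↦ -2·X^2·Y^0·Z^0.
  monomial -2·x^1·y^1 ↦ -2·X^1·Y^1·Z^0.
  monomial 2·x^0·y^2 ↦ 2·X^0·Y^2·Z^0.
  monomial 1·x^0·y^0 ↦ 1·X^0·Y^0·Z^2.
Collecting: F(X, Y, Z) = -2*X**2 - 2*X*Y + 2*Y**2 + Z**2.


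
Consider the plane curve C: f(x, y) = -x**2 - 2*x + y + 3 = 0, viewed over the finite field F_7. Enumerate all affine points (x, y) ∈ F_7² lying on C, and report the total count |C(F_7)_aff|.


Affine F_7-points: {(0, 4), (1, 0), (2, 5), (3, 5), (4, 0), (5, 4), (6, 3)}; count = 7.

For each of the 49 pairs (x, y) ∈ F_7², evaluate f(x, y) mod 7. Record the zeros.
  x = 0: [0↦3, 1↦4, 2↦5, 3↦6, 4↦0, 5↦1, 6↦2]  zeros at y ∈ {4}
  x = 1: [0↦0, 1↦1, 2↦2, 3↦3, 4↦4, 5↦5, 6↦6]  zeros at y ∈ {0}
  x = 2: [0↦2, 1↦3, 2↦4, 3↦5, 4↦6, 5↦0, 6↦1]  zeros at y ∈ {5}
  x = 3: [0↦2, 1↦3, 2↦4, 3↦5, 4↦6, 5↦0, 6↦1]  zeros at y ∈ {5}
  x = 4: [0↦0, 1↦1, 2↦2, 3↦3, 4↦4, 5↦5, 6↦6]  zeros at y ∈ {0}
  x = 5: [0↦3, 1↦4, 2↦5, 3↦6, 4↦0, 5↦1, 6↦2]  zeros at y ∈ {4}
  x = 6: [0↦4, 1↦5, 2↦6, 3↦0, 4↦1, 5↦2, 6↦3]  zeros at y ∈ {3}
Collecting zeros: affine points = {(0, 4), (1, 0), (2, 5), (3, 5), (4, 0), (5, 4), (6, 3)}.
Total count |C(F_7)_aff| = 7.


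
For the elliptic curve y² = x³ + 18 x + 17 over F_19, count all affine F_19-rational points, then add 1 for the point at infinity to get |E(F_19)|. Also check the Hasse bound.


Affine points = {(0, 6), (0, 13), (1, 6), (1, 13), (2, 2), (2, 17), (4, 1), (4, 18), (5, 2), (5, 17), (7, 7), (7, 12), (10, 0), (11, 8), (11, 11), (12, 2), (12, 17), (13, 4), (13, 15), (14, 7), (14, 12), (17, 7), (17, 12), (18, 6), (18, 13)}; affine count = 25; |E(F_19)| = 26.

Discriminant check: Δ ∝ 4a³ + 27b² = 4·18³ + 27·17² = 4·5832 + 27·289 ≡ 9 (mod 19). Nonzero ⇒ E is nonsingular.
For each x ∈ F_19, compute rhs = x³ + 18·x + 17 mod 19, then count y ∈ F_19 with y² ≡ rhs.
  x = 0: rhs = 17, matching y values: 6, 13 (2 points).
  x = 1: rhs = 17, matching y values: 6, 13 (2 points).
  x = 2: rhs = 4, matching y values: 2, 17 (2 points).
  x = 3: rhs = 3, matching y values: none (0 points).
  x = 4: rhs = 1, matching y values: 1, 18 (2 points).
  x = 5: rhs = 4, matching y values: 2, 17 (2 points).
  x = 6: rhs = 18, matching y values: none (0 points).
  x = 7: rhs = 11, matching y values: 7, 12 (2 points).
  x = 8: rhs = 8, matching y values: none (0 points).
  x = 9: rhs = 15, matching y values: none (0 points).
  x = 10: rhs = 0, matching y values: 0 (1 points).
  x = 11: rhs = 7, matching y values: 8, 11 (2 points).
  x = 12: rhs = 4, matching y values: 2, 17 (2 points).
  x = 13: rhs = 16, matching y values: 4, 15 (2 points).
  x = 14: rhs = 11, matching y values: 7, 12 (2 points).
  x = 15: rhs = 14, matching y values: none (0 points).
  x = 16: rhs = 12, matching y values: none (0 points).
  x = 17: rhs = 11, matching y values: 7, 12 (2 points).
  x = 18: rhs = 17, matching y values: 6, 13 (2 points).
Total affine count: 25.
Full point count |E(F_19)| = 25 + 1 = 26.
Hasse bound: |26 − (19+1)| = |6| = 6 ≤ 2√19 ≈ 8.7178 ✓.


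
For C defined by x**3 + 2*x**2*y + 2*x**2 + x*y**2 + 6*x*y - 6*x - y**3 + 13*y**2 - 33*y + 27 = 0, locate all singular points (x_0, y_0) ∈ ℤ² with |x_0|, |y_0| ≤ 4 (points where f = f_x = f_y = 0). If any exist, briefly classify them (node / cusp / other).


Singular points: {(-3, 3)}; classification: node.

Compute partial derivatives:
  f_x = 3*x**2 + 4*x*y + 4*x + y**2 + 6*y - 6.
  f_y = 2*x**2 + 2*x*y + 6*x - 3*y**2 + 26*y - 33.
Scan x_0 ∈ {−4, ..., 4}. For each x_0, f_y(x_0, y) is a polynomial in y; find its integer roots y ∈ {−4, ..., 4}, then test f_x and f at those candidates.
  x = -4: f_y(-4, y) = -3*y**2 + 18*y - 25; no integer root y with |y| ≤ 4.
  x = -3: f_y(-3, y) = -3*y**2 + 20*y - 33; vanishes at y ∈ {3}. (-3, 3): f_x = 0, f = 0 — SINGULAR.
  x = -2: f_y(-2, y) = -3*y**2 + 22*y - 37; no integer root y with |y| ≤ 4.
  x = -1: f_y(-1, y) = -3*y**2 + 24*y - 37; no integer root y with |y| ≤ 4.
  x = 0: f_y(0, y) = -3*y**2 + 26*y - 33; no integer root y with |y| ≤ 4.
  x = 1: f_y(1, y) = -3*y**2 + 28*y - 25; vanishes at y ∈ {1}. (1, 1): f_x = 12 ≠ 0.
  x = 2: f_y(2, y) = -3*y**2 + 30*y - 13; no integer root y with |y| ≤ 4.
  x = 3: f_y(3, y) = -3*y**2 + 32*y + 3; no integer root y with |y| ≤ 4.
  x = 4: f_y(4, y) = -3*y**2 + 34*y + 23; no integer root y with |y| ≤ 4.
Only singular point on the grid: (-3, 3).
Classify: substitute x = -3 + u, y = 3 + v and expand: f = u**3 + 2*u**2*v - u**2 + u*v**2 - v**3 + v**2.
No constant or linear terms (consistent with a singular point). Quadratic part: -u**2 + v**2. Cubic part: u**3 + 2*u**2*v + u*v**2 - v**3.
The quadratic part v**2 - u**2 = (v − u)(v + u) splits into two distinct linear factors, so there are two distinct tangent lines y − 3 = ±(x − -3) — this is a node (ordinary double point).
Classification: node.


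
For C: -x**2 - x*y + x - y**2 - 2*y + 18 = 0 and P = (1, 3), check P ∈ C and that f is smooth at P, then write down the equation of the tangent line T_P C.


Tangent line at P: -4*x - 9*y + 31 = 0.

Step 1: f(1, 3) = 0, so P lies on C.
Step 2: partial derivatives
  f_x(x, y) = -2*x - y + 1, f_y(x, y) = -x - 2*y - 2.
  f_x(P) = -4, f_y(P) = -9 (gradient nonzero, so P is smooth).
Step 3: tangent line at P: -4·(x − 1) + -9·(y − 3) = 0.
Expanding: -4*x - 9*y + 31 = 0.


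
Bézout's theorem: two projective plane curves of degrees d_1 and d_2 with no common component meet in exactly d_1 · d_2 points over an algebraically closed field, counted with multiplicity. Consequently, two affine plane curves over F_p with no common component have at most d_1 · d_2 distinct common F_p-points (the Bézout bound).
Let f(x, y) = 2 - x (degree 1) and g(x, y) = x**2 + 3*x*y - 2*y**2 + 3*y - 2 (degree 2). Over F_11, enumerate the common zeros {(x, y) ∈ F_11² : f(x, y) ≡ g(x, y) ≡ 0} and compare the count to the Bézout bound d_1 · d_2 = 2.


Common zeros: {(2, 3), (2, 7)}; count = 2; Bézout bound = 2.

deg(f) = 1, deg(g) = 2, so Bézout bound = 2.
Scan x ∈ F_11. For each x, list the y ∈ F_11 with f(x, y) ≡ 0 and those with g(x, y) ≡ 0 (mod 11); the common zeros in that column are the intersection.
  x = 0: f ≡ 0 at y ∈ ∅; g ≡ 0 at y ∈ {3, 4}; common: ∅.
  x = 1: f ≡ 0 at y ∈ ∅; g ≡ 0 at y ∈ ∅; common: ∅.
  x = 2: f ≡ 0 at y ∈ {0, 1, 2, 3, 4, 5, 6, 7, 8, 9, 10}; g ≡ 0 at y ∈ {3, 7}; common: {3, 7}.
  x = 3: f ≡ 0 at y ∈ ∅; g ≡ 0 at y ∈ ∅; common: ∅.
  x = 4: f ≡ 0 at y ∈ ∅; g ≡ 0 at y ∈ ∅; common: ∅.
  x = 5: f ≡ 0 at y ∈ ∅; g ≡ 0 at y ∈ ∅; common: ∅.
  x = 6: f ≡ 0 at y ∈ ∅; g ≡ 0 at y ∈ {6, 10}; common: ∅.
  x = 7: f ≡ 0 at y ∈ ∅; g ≡ 0 at y ∈ ∅; common: ∅.
  x = 8: f ≡ 0 at y ∈ ∅; g ≡ 0 at y ∈ {9, 10}; common: ∅.
  x = 9: f ≡ 0 at y ∈ ∅; g ≡ 0 at y ∈ {6, 9}; common: ∅.
  x = 10: f ≡ 0 at y ∈ ∅; g ≡ 0 at y ∈ {4, 7}; common: ∅.
Collecting: common zeros = {(2, 3), (2, 7)}, so the count is 2.
Comparison with the Bézout bound: 2 ≤ 2 = deg(f)·deg(g), as expected for curves with no common component (the bound is attained).


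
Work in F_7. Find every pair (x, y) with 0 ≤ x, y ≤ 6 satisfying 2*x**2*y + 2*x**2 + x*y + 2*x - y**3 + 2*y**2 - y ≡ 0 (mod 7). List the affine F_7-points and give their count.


Affine F_7-points: {(0, 0), (0, 1), (1, 1), (3, 5), (3, 6), (4, 5), (5, 2), (6, 0), (6, 2)}; count = 9.

For each of the 49 pairs (x, y) ∈ F_7², evaluate f(x, y) mod 7. Record the zeros.
  x = 0: [0↦0, 1↦0, 2↦5, 3↦2, 4↦6, 5↦4, 6↦4]  zeros at y ∈ {0, 1}
  x = 1: [0↦4, 1↦0, 2↦1, 3↦1, 4↦1, 5↦2, 6↦5]  zeros at y ∈ {1}
  x = 2: [0↦5, 1↦1, 2↦2, 3↦2, 4↦2, 5↦3, 6↦6]  zeros at y ∈ ∅
  x = 3: [0↦3, 1↦3, 2↦1, 3↦5, 4↦2, 5↦0, 6↦0]  zeros at y ∈ {5, 6}
  x = 4: [0↦5, 1↦6, 2↦5, 3↦3, 4↦1, 5↦0, 6↦1]  zeros at y ∈ {5}
  x = 5: [0↦4, 1↦3, 2↦0, 3↦3, 4↦6, 5↦3, 6↦2]  zeros at y ∈ {2}
  x = 6: [0↦0, 1↦1, 2↦0, 3↦5, 4↦3, 5↦2, 6↦3]  zeros at y ∈ {0, 2}
Collecting zeros: affine points = {(0, 0), (0, 1), (1, 1), (3, 5), (3, 6), (4, 5), (5, 2), (6, 0), (6, 2)}.
Total count |C(F_7)_aff| = 9.


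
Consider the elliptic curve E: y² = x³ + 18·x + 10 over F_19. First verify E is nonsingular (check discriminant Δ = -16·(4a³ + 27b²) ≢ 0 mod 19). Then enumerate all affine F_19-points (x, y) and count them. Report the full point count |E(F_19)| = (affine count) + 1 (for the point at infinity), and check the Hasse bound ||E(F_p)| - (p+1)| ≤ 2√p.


Affine points = {(2, 4), (2, 15), (5, 4), (5, 15), (6, 7), (6, 12), (7, 2), (7, 17), (8, 1), (8, 18), (11, 0), (12, 4), (12, 15), (13, 3), (13, 16), (14, 2), (14, 17), (15, 8), (15, 11), (16, 9), (16, 10), (17, 2), (17, 17)}; affine count = 23; |E(F_19)| = 24.

Discriminant check: Δ ∝ 4a³ + 27b² = 4·18³ + 27·10² = 4·5832 + 27·100 ≡ 17 (mod 19). Nonzero ⇒ E is nonsingular.
For each x ∈ F_19, compute rhs = x³ + 18·x + 10 mod 19, then count y ∈ F_19 with y² ≡ rhs.
  x = 0: rhs = 10, matching y values: none (0 points).
  x = 1: rhs = 10, matching y values: none (0 points).
  x = 2: rhs = 16, matching y values: 4, 15 (2 points).
  x = 3: rhs = 15, matching y values: none (0 points).
  x = 4: rhs = 13, matching y values: none (0 points).
  x = 5: rhs = 16, matching y values: 4, 15 (2 points).
  x = 6: rhs = 11, matching y values: 7, 12 (2 points).
  x = 7: rhs = 4, matching y values: 2, 17 (2 points).
  x = 8: rhs = 1, matching y values: 1, 18 (2 points).
  x = 9: rhs = 8, matching y values: none (0 points).
  x = 10: rhs = 12, matching y values: none (0 points).
  x = 11: rhs = 0, matching y values: 0 (1 points).
  x = 12: rhs = 16, matching y values: 4, 15 (2 points).
  x = 13: rhs = 9, matching y values: 3, 16 (2 points).
  x = 14: rhs = 4, matching y values: 2, 17 (2 points).
  x = 15: rhs = 7, matching y values: 8, 11 (2 points).
  x = 16: rhs = 5, matching y values: 9, 10 (2 points).
  x = 17: rhs = 4, matching y values: 2, 17 (2 points).
  x = 18: rhs = 10, matching y values: none (0 points).
Total affine count: 23.
Full point count |E(F_19)| = 23 + 1 = 24.
Hasse bound: |24 − (19+1)| = |4| = 4 ≤ 2√19 ≈ 8.7178 ✓.


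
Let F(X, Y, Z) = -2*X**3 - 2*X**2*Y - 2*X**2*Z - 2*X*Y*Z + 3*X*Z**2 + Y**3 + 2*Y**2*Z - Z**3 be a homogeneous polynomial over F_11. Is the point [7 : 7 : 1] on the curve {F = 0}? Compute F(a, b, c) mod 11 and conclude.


F(7,7,1) ≡ 4 (mod 11); P is NOT on the curve.

Evaluate F(7, 7, 1) term-by-term (mod 11).
  -2*X**3 ↦ -2·343·1·1 = -686
  -2*X**2*Y ↦ -2·49·7·1 = -686
  -2*X**2*Z ↦ -2·49·1·1 = -98
  -2*X*Y*Z ↦ -2·7·7·1 = -98
  3*X*Z**2 ↦ 3·7·1·1 = 21
  Y**3 ↦ 1·1·343·1 = 343
  2*Y**2*Z ↦ 2·1·49·1 = 98
  -Z**3 ↦ -1·1·1·1 = -1
Sum: F(7, 7, 1) = (-686) + (-686) + (-98) + (-98) + (21) + (343) + (98) + (-1) = -1107.
Reducing mod 11: -1107 ≡ 4 (mod 11).
Since F(a, b, c) ≡ 4 ≠ 0 (mod 11), P does NOT lie on the curve.


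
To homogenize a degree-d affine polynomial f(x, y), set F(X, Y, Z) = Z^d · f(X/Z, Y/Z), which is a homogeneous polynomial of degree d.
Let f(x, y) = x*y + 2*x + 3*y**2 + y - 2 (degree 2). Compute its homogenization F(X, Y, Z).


F(X, Y, Z) = X*Y + 2*X*Z + 3*Y**2 + Y*Z - 2*Z**2

deg(f) = 2.
Substitute x = X/Z, y = Y/Z into f, then multiply by Z^2.
  monomial 1·x^1·y^1 ↦ 1·X^1·Y^1·Z^0.
  monomial 2·x^1·y^0 ↦ 2·X^1·Y^0·Z^1.
  monomial 3·x^0·y^2 ↦ 3·X^0·Y^2·Z^0.
  monomial 1·x^0·y^1 ↦ 1·X^0·Y^1·Z^1.
  monomial -2·x^0·y^0 ↦ -2·X^0·Y^0·Z^2.
Collecting: F(X, Y, Z) = X*Y + 2*X*Z + 3*Y**2 + Y*Z - 2*Z**2.


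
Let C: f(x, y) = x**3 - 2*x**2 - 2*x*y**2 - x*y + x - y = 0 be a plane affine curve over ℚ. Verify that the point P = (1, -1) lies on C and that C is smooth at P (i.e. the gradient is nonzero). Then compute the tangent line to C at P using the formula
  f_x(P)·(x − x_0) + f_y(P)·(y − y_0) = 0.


Tangent line at P: -x + 2*y + 3 = 0.

Step 1: f(1, -1) = 0, so P lies on C.
Step 2: partial derivatives
  f_x(x, y) = 3*x**2 - 4*x - 2*y**2 - y + 1, f_y(x, y) = -4*x*y - x - 1.
  f_x(P) = -1, f_y(P) = 2 (gradient nonzero, so P is smooth).
Step 3: tangent line at P: -1·(x − 1) + 2·(y − -1) = 0.
Expanding: -x + 2*y + 3 = 0.


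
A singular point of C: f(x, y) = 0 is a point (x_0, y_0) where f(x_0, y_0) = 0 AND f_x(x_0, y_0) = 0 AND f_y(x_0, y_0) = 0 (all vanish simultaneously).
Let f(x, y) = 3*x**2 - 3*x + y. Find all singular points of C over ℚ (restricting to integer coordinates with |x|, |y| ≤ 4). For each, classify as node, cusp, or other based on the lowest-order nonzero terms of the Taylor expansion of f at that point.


No singular points in the scanned grid; C is smooth there.

Compute partial derivatives:
  f_x = 6*x - 3.
  f_y = 1.
f_y = 1 is a nonzero constant, so f_y never vanishes: no point (x, y) can satisfy f = f_x = f_y = 0. In particular no (x, y) ∈ {−4, ..., 4}² is singular; the curve is smooth.


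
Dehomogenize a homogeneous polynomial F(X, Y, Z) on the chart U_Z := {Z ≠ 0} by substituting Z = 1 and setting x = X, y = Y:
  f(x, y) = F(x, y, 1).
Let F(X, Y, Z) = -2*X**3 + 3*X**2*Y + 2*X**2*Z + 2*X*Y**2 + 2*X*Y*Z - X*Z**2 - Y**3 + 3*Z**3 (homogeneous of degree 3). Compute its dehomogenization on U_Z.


f(x, y) = -2*x**3 + 3*x**2*y + 2*x**2 + 2*x*y**2 + 2*x*y - x - y**3 + 3

On U_Z we set Z = 1. Each monomial c·X^i·Y^j·Z^k in F becomes c·x^i·y^j·1^k = c·x^i·y^j.
Substituting Z = 1: F(X, Y, 1) = -2*x**3 + 3*x**2*y + 2*x**2 + 2*x*y**2 + 2*x*y - x - y**3 + 3.
Note: deg(f) ≤ deg(F) = 3; strict inequality happens when F is divisible by Z (lost terms).


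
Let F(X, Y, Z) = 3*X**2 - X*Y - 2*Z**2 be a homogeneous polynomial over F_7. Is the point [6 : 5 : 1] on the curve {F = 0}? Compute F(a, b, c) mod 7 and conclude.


F(6,5,1) ≡ 6 (mod 7); P is NOT on the curve.

Evaluate F(6, 5, 1) term-by-term (mod 7).
  3*X**2 ↦ 3·36·1·1 = 108
  -X*Y ↦ -1·6·5·1 = -30
  -2*Z**2 ↦ -2·1·1·1 = -2
Sum: F(6, 5, 1) = (108) + (-30) + (-2) = 76.
Reducing mod 7: 76 ≡ 6 (mod 7).
Since F(a, b, c) ≡ 6 ≠ 0 (mod 7), P does NOT lie on the curve.


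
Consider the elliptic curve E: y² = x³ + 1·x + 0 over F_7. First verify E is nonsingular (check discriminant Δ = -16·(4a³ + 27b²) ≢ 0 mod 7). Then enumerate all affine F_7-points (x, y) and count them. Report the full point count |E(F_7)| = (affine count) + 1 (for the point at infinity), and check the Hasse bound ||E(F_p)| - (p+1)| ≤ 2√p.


Affine points = {(0, 0), (1, 3), (1, 4), (3, 3), (3, 4), (5, 2), (5, 5)}; affine count = 7; |E(F_7)| = 8.

Discriminant check: Δ ∝ 4a³ + 27b² = 4·1³ + 27·0² = 4·1 + 27·0 ≡ 4 (mod 7). Nonzero ⇒ E is nonsingular.
For each x ∈ F_7, compute rhs = x³ + 1·x + 0 mod 7, then count y ∈ F_7 with y² ≡ rhs.
  x = 0: rhs = 0, matching y values: 0 (1 points).
  x = 1: rhs = 2, matching y values: 3, 4 (2 points).
  x = 2: rhs = 3, matching y values: none (0 points).
  x = 3: rhs = 2, matching y values: 3, 4 (2 points).
  x = 4: rhs = 5, matching y values: none (0 points).
  x = 5: rhs = 4, matching y values: 2, 5 (2 points).
  x = 6: rhs = 5, matching y values: none (0 points).
Total affine count: 7.
Full point count |E(F_7)| = 7 + 1 = 8.
Hasse bound: |8 − (7+1)| = |0| = 0 ≤ 2√7 ≈ 5.2915 ✓.


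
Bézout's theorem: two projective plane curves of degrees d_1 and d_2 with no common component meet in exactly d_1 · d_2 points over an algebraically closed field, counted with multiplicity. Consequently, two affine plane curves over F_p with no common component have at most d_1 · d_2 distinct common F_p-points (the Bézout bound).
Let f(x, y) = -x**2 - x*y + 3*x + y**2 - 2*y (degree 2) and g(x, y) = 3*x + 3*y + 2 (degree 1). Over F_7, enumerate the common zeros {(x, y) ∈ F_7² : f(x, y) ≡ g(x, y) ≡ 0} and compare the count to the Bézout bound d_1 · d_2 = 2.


Common zeros: ∅; count = 0; Bézout bound = 2.

deg(f) = 2, deg(g) = 1, so Bézout bound = 2.
Scan x ∈ F_7. For each x, list the y ∈ F_7 with f(x, y) ≡ 0 and those with g(x, y) ≡ 0 (mod 7); the common zeros in that column are the intersection.
  x = 0: f ≡ 0 at y ∈ {0, 2}; g ≡ 0 at y ∈ {4}; common: ∅.
  x = 1: f ≡ 0 at y ∈ {1, 2}; g ≡ 0 at y ∈ {3}; common: ∅.
  x = 2: f ≡ 0 at y ∈ {5, 6}; g ≡ 0 at y ∈ {2}; common: ∅.
  x = 3: f ≡ 0 at y ∈ {0, 5}; g ≡ 0 at y ∈ {1}; common: ∅.
  x = 4: f ≡ 0 at y ∈ ∅; g ≡ 0 at y ∈ {0}; common: ∅.
  x = 5: f ≡ 0 at y ∈ ∅; g ≡ 0 at y ∈ {6}; common: ∅.
  x = 6: f ≡ 0 at y ∈ ∅; g ≡ 0 at y ∈ {5}; common: ∅.
Collecting: common zeros = ∅, so the count is 0.
Comparison with the Bézout bound: 0 ≤ 2 = deg(f)·deg(g), as expected for curves with no common component (the affine F_7-count falls short of the bound because intersections may lie at infinity, over extension fields, or carry multiplicity).


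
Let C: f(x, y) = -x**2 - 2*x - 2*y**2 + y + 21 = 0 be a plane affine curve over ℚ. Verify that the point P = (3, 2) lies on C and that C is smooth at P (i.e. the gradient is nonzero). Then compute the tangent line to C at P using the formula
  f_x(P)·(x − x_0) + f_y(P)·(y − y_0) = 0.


Tangent line at P: -8*x - 7*y + 38 = 0.

Step 1: f(3, 2) = 0, so P lies on C.
Step 2: partial derivatives
  f_x(x, y) = -2*x - 2, f_y(x, y) = 1 - 4*y.
  f_x(P) = -8, f_y(P) = -7 (gradient nonzero, so P is smooth).
Step 3: tangent line at P: -8·(x − 3) + -7·(y − 2) = 0.
Expanding: -8*x - 7*y + 38 = 0.


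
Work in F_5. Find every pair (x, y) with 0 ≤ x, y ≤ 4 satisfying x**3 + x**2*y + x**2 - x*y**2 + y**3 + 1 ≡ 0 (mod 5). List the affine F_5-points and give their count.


Affine F_5-points: {(0, 4), (1, 4), (4, 2), (4, 3), (4, 4)}; count = 5.

For each of the 25 pairs (x, y) ∈ F_5², evaluate f(x, y) mod 5. Record the zeros.
  x = 0: [0↦1, 1↦2, 2↦4, 3↦3, 4↦0]  zeros at y ∈ {4}
  x = 1: [0↦3, 1↦4, 2↦4, 3↦4, 4↦0]  zeros at y ∈ {4}
  x = 2: [0↦3, 1↦1, 2↦1, 3↦4, 4↦1]  zeros at y ∈ ∅
  x = 3: [0↦2, 1↦4, 2↦1, 3↦4, 4↦4]  zeros at y ∈ ∅
  x = 4: [0↦1, 1↦4, 2↦0, 3↦0, 4↦0]  zeros at y ∈ {2, 3, 4}
Collecting zeros: affine points = {(0, 4), (1, 4), (4, 2), (4, 3), (4, 4)}.
Total count |C(F_5)_aff| = 5.


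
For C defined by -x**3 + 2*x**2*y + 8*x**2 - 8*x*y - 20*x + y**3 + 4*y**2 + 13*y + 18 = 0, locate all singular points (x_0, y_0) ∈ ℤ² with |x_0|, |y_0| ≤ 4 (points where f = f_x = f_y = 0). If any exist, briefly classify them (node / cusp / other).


Singular points: {(2, -1)}; classification: cusp.

Compute partial derivatives:
  f_x = -3*x**2 + 4*x*y + 16*x - 8*y - 20.
  f_y = 2*x**2 - 8*x + 3*y**2 + 8*y + 13.
Scan x_0 ∈ {−4, ..., 4}. For each x_0, f_y(x_0, y) is a polynomial in y; find its integer roots y ∈ {−4, ..., 4}, then test f_x and f at those candidates.
  x = -4: f_y(-4, y) = 3*y**2 + 8*y + 77; no integer root y with |y| ≤ 4.
  x = -3: f_y(-3, y) = 3*y**2 + 8*y + 55; no integer root y with |y| ≤ 4.
  x = -2: f_y(-2, y) = 3*y**2 + 8*y + 37; no integer root y with |y| ≤ 4.
  x = -1: f_y(-1, y) = 3*y**2 + 8*y + 23; no integer root y with |y| ≤ 4.
  x = 0: f_y(0, y) = 3*y**2 + 8*y + 13; no integer root y with |y| ≤ 4.
  x = 1: f_y(1, y) = 3*y**2 + 8*y + 7; no integer root y with |y| ≤ 4.
  x = 2: f_y(2, y) = 3*y**2 + 8*y + 5; vanishes at y ∈ {-1}. (2, -1): f_x = 0, f = 0 — SINGULAR.
  x = 3: f_y(3, y) = 3*y**2 + 8*y + 7; no integer root y with |y| ≤ 4.
  x = 4: f_y(4, y) = 3*y**2 + 8*y + 13; no integer root y with |y| ≤ 4.
Only singular point on the grid: (2, -1).
Classify: substitute x = 2 + u, y = -1 + v and expand: f = -u**3 + 2*u**2*v + v**3 + v**2.
No constant or linear terms (consistent with a singular point). Quadratic part: v**2. Cubic part: -u**3 + 2*u**2*v + v**3.
The quadratic part v**2 is a perfect square, so there is a single (double) tangent line v = 0, i.e. y = -1. Restricting the cubic part to that line (v = 0) leaves -u**3 ≠ 0, so f is not divisible by v and the branch is v² ≈ u**3 to lowest order — this is a cusp.
Classification: cusp.


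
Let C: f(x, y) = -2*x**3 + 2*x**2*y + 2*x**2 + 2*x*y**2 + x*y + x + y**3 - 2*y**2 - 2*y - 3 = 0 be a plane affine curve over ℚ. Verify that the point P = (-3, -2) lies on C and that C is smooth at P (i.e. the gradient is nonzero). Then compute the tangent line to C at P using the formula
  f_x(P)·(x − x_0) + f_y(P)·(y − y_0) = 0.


Tangent line at P: -35*x + 57*y + 9 = 0.

Step 1: f(-3, -2) = 0, so P lies on C.
Step 2: partial derivatives
  f_x(x, y) = -6*x**2 + 4*x*y + 4*x + 2*y**2 + y + 1, f_y(x, y) = 2*x**2 + 4*x*y + x + 3*y**2 - 4*y - 2.
  f_x(P) = -35, f_y(P) = 57 (gradient nonzero, so P is smooth).
Step 3: tangent line at P: -35·(x − -3) + 57·(y − -2) = 0.
Expanding: -35*x + 57*y + 9 = 0.


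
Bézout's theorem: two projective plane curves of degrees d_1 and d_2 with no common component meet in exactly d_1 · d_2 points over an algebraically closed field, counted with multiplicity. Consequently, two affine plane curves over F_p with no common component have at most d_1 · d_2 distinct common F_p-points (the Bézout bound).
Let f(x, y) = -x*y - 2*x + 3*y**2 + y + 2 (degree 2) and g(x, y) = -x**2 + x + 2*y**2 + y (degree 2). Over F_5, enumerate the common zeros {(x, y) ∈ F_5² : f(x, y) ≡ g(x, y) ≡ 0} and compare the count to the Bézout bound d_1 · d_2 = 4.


Common zeros: {(1, 0)}; count = 1; Bézout bound = 4.

deg(f) = 2, deg(g) = 2, so Bézout bound = 4.
Scan x ∈ F_5. For each x, list the y ∈ F_5 with f(x, y) ≡ 0 and those with g(x, y) ≡ 0 (mod 5); the common zeros in that column are the intersection.
  x = 0: f ≡ 0 at y ∈ ∅; g ≡ 0 at y ∈ {0, 2}; common: ∅.
  x = 1: f ≡ 0 at y ∈ {0}; g ≡ 0 at y ∈ {0, 2}; common: {0}.
  x = 2: f ≡ 0 at y ∈ {1}; g ≡ 0 at y ∈ ∅; common: ∅.
  x = 3: f ≡ 0 at y ∈ ∅; g ≡ 0 at y ∈ {3, 4}; common: ∅.
  x = 4: f ≡ 0 at y ∈ {2, 4}; g ≡ 0 at y ∈ ∅; common: ∅.
Collecting: common zeros = {(1, 0)}, so the count is 1.
Comparison with the Bézout bound: 1 ≤ 4 = deg(f)·deg(g), as expected for curves with no common component (the affine F_5-count falls short of the bound because intersections may lie at infinity, over extension fields, or carry multiplicity).


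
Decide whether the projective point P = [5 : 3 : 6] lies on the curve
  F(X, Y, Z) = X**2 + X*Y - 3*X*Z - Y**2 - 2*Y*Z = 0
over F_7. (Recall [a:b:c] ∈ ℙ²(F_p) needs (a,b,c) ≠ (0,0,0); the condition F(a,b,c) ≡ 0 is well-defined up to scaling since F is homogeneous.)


F(5,3,6) ≡ 3 (mod 7); P is NOT on the curve.

Evaluate F(5, 3, 6) term-by-term (mod 7).
  X**2 ↦ 1·25·1·1 = 25
  X*Y ↦ 1·5·3·1 = 15
  -3*X*Z ↦ -3·5·1·6 = -90
  -Y**2 ↦ -1·1·9·1 = -9
  -2*Y*Z ↦ -2·1·3·6 = -36
Sum: F(5, 3, 6) = (25) + (15) + (-90) + (-9) + (-36) = -95.
Reducing mod 7: -95 ≡ 3 (mod 7).
Since F(a, b, c) ≡ 3 ≠ 0 (mod 7), P does NOT lie on the curve.


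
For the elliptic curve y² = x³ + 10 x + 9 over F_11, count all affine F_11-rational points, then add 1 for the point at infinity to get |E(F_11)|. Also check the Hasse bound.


Affine points = {(0, 3), (0, 8), (1, 3), (1, 8), (2, 2), (2, 9), (3, 0), (4, 5), (4, 6), (7, 2), (7, 9), (9, 5), (9, 6), (10, 3), (10, 8)}; affine count = 15; |E(F_11)| = 16.

Discriminant check: Δ ∝ 4a³ + 27b² = 4·10³ + 27·9² = 4·1000 + 27·81 ≡ 5 (mod 11). Nonzero ⇒ E is nonsingular.
For each x ∈ F_11, compute rhs = x³ + 10·x + 9 mod 11, then count y ∈ F_11 with y² ≡ rhs.
  x = 0: rhs = 9, matching y values: 3, 8 (2 points).
  x = 1: rhs = 9, matching y values: 3, 8 (2 points).
  x = 2: rhs = 4, matching y values: 2, 9 (2 points).
  x = 3: rhs = 0, matching y values: 0 (1 points).
  x = 4: rhs = 3, matching y values: 5, 6 (2 points).
  x = 5: rhs = 8, matching y values: none (0 points).
  x = 6: rhs = 10, matching y values: none (0 points).
  x = 7: rhs = 4, matching y values: 2, 9 (2 points).
  x = 8: rhs = 7, matching y values: none (0 points).
  x = 9: rhs = 3, matching y values: 5, 6 (2 points).
  x = 10: rhs = 9, matching y values: 3, 8 (2 points).
Total affine count: 15.
Full point count |E(F_11)| = 15 + 1 = 16.
Hasse bound: |16 − (11+1)| = |4| = 4 ≤ 2√11 ≈ 6.6332 ✓.


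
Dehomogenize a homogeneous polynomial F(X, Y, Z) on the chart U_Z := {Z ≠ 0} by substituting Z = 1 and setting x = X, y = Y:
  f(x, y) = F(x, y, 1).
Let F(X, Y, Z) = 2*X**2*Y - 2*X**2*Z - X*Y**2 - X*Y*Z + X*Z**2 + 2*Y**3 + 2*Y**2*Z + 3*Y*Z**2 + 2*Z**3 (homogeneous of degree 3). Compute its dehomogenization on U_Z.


f(x, y) = 2*x**2*y - 2*x**2 - x*y**2 - x*y + x + 2*y**3 + 2*y**2 + 3*y + 2

On U_Z we set Z = 1. Each monomial c·X^i·Y^j·Z^k in F becomes c·x^i·y^j·1^k = c·x^i·y^j.
Substituting Z = 1: F(X, Y, 1) = 2*x**2*y - 2*x**2 - x*y**2 - x*y + x + 2*y**3 + 2*y**2 + 3*y + 2.
Note: deg(f) ≤ deg(F) = 3; strict inequality happens when F is divisible by Z (lost terms).


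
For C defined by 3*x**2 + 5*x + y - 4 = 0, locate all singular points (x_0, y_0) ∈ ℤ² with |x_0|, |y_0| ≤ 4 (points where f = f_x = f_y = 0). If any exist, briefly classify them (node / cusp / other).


No singular points in the scanned grid; C is smooth there.

Compute partial derivatives:
  f_x = 6*x + 5.
  f_y = 1.
f_y = 1 is a nonzero constant, so f_y never vanishes: no point (x, y) can satisfy f = f_x = f_y = 0. In particular no (x, y) ∈ {−4, ..., 4}² is singular; the curve is smooth.


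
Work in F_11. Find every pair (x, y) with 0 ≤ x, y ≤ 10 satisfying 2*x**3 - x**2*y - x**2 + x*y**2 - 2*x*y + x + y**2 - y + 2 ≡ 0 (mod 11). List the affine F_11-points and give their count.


Affine F_11-points: {(0, 5), (0, 7), (4, 2), (4, 3), (7, 2), (7, 6), (9, 1), (9, 9)}; count = 8.

For each of the 121 pairs (x, y) ∈ F_11², evaluate f(x, y) mod 11. Record the zeros.
  x = 0: [0↦2, 1↦2, 2↦4, 3↦8, 4↦3, 5↦0, 6↦10, 7↦0, 8↦3, 9↦8, 10↦4]  zeros at y ∈ {5, 7}
  x = 1: [0↦4, 1↦2, 2↦4, 3↦10, 4↦9, 5↦1, 6↦8, 7↦8, 8↦1, 9↦9, 10↦10]  zeros at y ∈ ∅
  x = 2: [0↦5, 1↦10, 2↦10, 3↦5, 4↦6, 5↦2, 6↦4, 7↦1, 8↦4, 9↦2, 10↦6]  zeros at y ∈ ∅
  x = 3: [0↦6, 1↦5, 2↦1, 3↦5, 4↦6, 5↦4, 6↦10, 7↦2, 8↦2, 9↦10, 10↦4]  zeros at y ∈ ∅
  x = 4: [0↦8, 1↦10, 2↦0, 3↦0, 4↦10, 5↦8, 6↦5, 7↦1, 8↦7, 9↦1, 10↦5]  zeros at y ∈ {2, 3}
  x = 5: [0↦1, 1↦4, 2↦8, 3↦2, 4↦8, 5↦4, 6↦1, 7↦10, 8↦9, 9↦9, 10↦10]  zeros at y ∈ ∅
  x = 6: [0↦8, 1↦10, 2↦4, 3↦1, 4↦1, 5↦4, 6↦10, 7↦8, 8↦9, 9↦2, 10↦9]  zeros at y ∈ ∅
  x = 7: [0↦8, 1↦7, 2↦0, 3↦9, 4↦1, 5↦9, 6↦0, 7↦7, 8↦8, 9↦3, 10↦3]  zeros at y ∈ {2, 6}
  x = 8: [0↦2, 1↦7, 2↦8, 3↦5, 4↦9, 5↦9, 6↦5, 7↦8, 8↦7, 9↦2, 10↦4]  zeros at y ∈ ∅
  x = 9: [0↦2, 1↦0, 2↦7, 3↦1, 4↦4, 5↦5, 6↦4, 7↦1, 8↦7, 9↦0, 10↦2]  zeros at y ∈ {1, 9}
  x = 10: [0↦9, 1↦9, 2↦9, 3↦9, 4↦9, 5↦9, 6↦9, 7↦9, 8↦9, 9↦9, 10↦9]  zeros at y ∈ ∅
Collecting zeros: affine points = {(0, 5), (0, 7), (4, 2), (4, 3), (7, 2), (7, 6), (9, 1), (9, 9)}.
Total count |C(F_11)_aff| = 8.


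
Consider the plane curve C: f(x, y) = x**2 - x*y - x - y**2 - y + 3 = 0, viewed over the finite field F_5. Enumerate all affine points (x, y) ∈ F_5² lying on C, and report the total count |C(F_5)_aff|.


Affine F_5-points: {(1, 1), (1, 2), (2, 0), (2, 2), (4, 0)}; count = 5.

For each of the 25 pairs (x, y) ∈ F_5², evaluate f(x, y) mod 5. Record the zeros.
  x = 0: [0↦3, 1↦1, 2↦2, 3↦1, 4↦3]  zeros at y ∈ ∅
  x = 1: [0↦3, 1↦0, 2↦0, 3↦3, 4↦4]  zeros at y ∈ {1, 2}
  x = 2: [0↦0, 1↦1, 2↦0, 3↦2, 4↦2]  zeros at y ∈ {0, 2}
  x = 3: [0↦4, 1↦4, 2↦2, 3↦3, 4↦2]  zeros at y ∈ ∅
  x = 4: [0↦0, 1↦4, 2↦1, 3↦1, 4↦4]  zeros at y ∈ {0}
Collecting zeros: affine points = {(1, 1), (1, 2), (2, 0), (2, 2), (4, 0)}.
Total count |C(F_5)_aff| = 5.


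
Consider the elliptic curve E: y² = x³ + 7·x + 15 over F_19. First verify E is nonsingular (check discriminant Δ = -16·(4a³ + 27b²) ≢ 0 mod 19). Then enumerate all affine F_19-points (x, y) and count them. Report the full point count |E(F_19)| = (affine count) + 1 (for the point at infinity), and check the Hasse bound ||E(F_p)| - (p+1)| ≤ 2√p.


Affine points = {(1, 2), (1, 17), (3, 5), (3, 14), (5, 2), (5, 17), (6, 8), (6, 11), (9, 3), (9, 16), (11, 6), (11, 13), (13, 2), (13, 17), (14, 8), (14, 11), (16, 9), (16, 10), (18, 8), (18, 11)}; affine count = 20; |E(F_19)| = 21.

Discriminant check: Δ ∝ 4a³ + 27b² = 4·7³ + 27·15² = 4·343 + 27·225 ≡ 18 (mod 19). Nonzero ⇒ E is nonsingular.
For each x ∈ F_19, compute rhs = x³ + 7·x + 15 mod 19, then count y ∈ F_19 with y² ≡ rhs.
  x = 0: rhs = 15, matching y values: none (0 points).
  x = 1: rhs = 4, matching y values: 2, 17 (2 points).
  x = 2: rhs = 18, matching y values: none (0 points).
  x = 3: rhs = 6, matching y values: 5, 14 (2 points).
  x = 4: rhs = 12, matching y values: none (0 points).
  x = 5: rhs = 4, matching y values: 2, 17 (2 points).
  x = 6: rhs = 7, matching y values: 8, 11 (2 points).
  x = 7: rhs = 8, matching y values: none (0 points).
  x = 8: rhs = 13, matching y values: none (0 points).
  x = 9: rhs = 9, matching y values: 3, 16 (2 points).
  x = 10: rhs = 2, matching y values: none (0 points).
  x = 11: rhs = 17, matching y values: 6, 13 (2 points).
  x = 12: rhs = 3, matching y values: none (0 points).
  x = 13: rhs = 4, matching y values: 2, 17 (2 points).
  x = 14: rhs = 7, matching y values: 8, 11 (2 points).
  x = 15: rhs = 18, matching y values: none (0 points).
  x = 16: rhs = 5, matching y values: 9, 10 (2 points).
  x = 17: rhs = 12, matching y values: none (0 points).
  x = 18: rhs = 7, matching y values: 8, 11 (2 points).
Total affine count: 20.
Full point count |E(F_19)| = 20 + 1 = 21.
Hasse bound: |21 − (19+1)| = |1| = 1 ≤ 2√19 ≈ 8.7178 ✓.


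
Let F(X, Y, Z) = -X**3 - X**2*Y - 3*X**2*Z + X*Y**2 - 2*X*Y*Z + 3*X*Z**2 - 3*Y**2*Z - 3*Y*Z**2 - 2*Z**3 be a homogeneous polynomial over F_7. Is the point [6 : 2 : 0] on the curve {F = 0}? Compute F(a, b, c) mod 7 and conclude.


F(6,2,0) ≡ 2 (mod 7); P is NOT on the curve.

Evaluate F(6, 2, 0) term-by-term (mod 7).
  -X**3 ↦ -1·216·1·1 = -216
  -X**2*Y ↦ -1·36·2·1 = -72
  -3*X**2*Z ↦ -3·36·1·0 = 0
  X*Y**2 ↦ 1·6·4·1 = 24
  -2*X*Y*Z ↦ -2·6·2·0 = 0
  3*X*Z**2 ↦ 3·6·1·0 = 0
  -3*Y**2*Z ↦ -3·1·4·0 = 0
  -3*Y*Z**2 ↦ -3·1·2·0 = 0
  -2*Z**3 ↦ -2·1·1·0 = 0
Sum: F(6, 2, 0) = (-216) + (-72) + (0) + (24) + (0) + (0) + (0) + (0) + (0) = -264.
Reducing mod 7: -264 ≡ 2 (mod 7).
Since F(a, b, c) ≡ 2 ≠ 0 (mod 7), P does NOT lie on the curve.


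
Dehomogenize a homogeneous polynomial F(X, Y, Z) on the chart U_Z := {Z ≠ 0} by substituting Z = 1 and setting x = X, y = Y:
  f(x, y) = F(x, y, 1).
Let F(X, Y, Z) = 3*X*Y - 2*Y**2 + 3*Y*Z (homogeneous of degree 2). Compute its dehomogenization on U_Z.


f(x, y) = 3*x*y - 2*y**2 + 3*y

On U_Z we set Z = 1. Each monomial c·X^i·Y^j·Z^k in F becomes c·x^i·y^j·1^k = c·x^i·y^j.
Substituting Z = 1: F(X, Y, 1) = 3*x*y - 2*y**2 + 3*y.
Note: deg(f) ≤ deg(F) = 2; strict inequality happens when F is divisible by Z (lost terms).


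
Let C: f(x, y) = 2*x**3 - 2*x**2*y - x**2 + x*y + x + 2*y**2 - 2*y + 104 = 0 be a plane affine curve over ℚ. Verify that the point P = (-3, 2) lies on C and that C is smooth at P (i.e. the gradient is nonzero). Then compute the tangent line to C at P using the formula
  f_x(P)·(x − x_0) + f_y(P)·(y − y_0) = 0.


Tangent line at P: 87*x - 15*y + 291 = 0.

Step 1: f(-3, 2) = 0, so P lies on C.
Step 2: partial derivatives
  f_x(x, y) = 6*x**2 - 4*x*y - 2*x + y + 1, f_y(x, y) = -2*x**2 + x + 4*y - 2.
  f_x(P) = 87, f_y(P) = -15 (gradient nonzero, so P is smooth).
Step 3: tangent line at P: 87·(x − -3) + -15·(y − 2) = 0.
Expanding: 87*x - 15*y + 291 = 0.


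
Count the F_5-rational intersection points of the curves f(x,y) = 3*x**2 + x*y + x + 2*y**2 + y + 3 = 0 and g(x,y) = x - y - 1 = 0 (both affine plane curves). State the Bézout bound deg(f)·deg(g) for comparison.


Common zeros: ∅; count = 0; Bézout bound = 2.

deg(f) = 2, deg(g) = 1, so Bézout bound = 2.
Scan x ∈ F_5. For each x, list the y ∈ F_5 with f(x, y) ≡ 0 and those with g(x, y) ≡ 0 (mod 5); the common zeros in that column are the intersection.
  x = 0: f ≡ 0 at y ∈ ∅; g ≡ 0 at y ∈ {4}; common: ∅.
  x = 1: f ≡ 0 at y ∈ ∅; g ≡ 0 at y ∈ {0}; common: ∅.
  x = 2: f ≡ 0 at y ∈ ∅; g ≡ 0 at y ∈ {1}; common: ∅.
  x = 3: f ≡ 0 at y ∈ ∅; g ≡ 0 at y ∈ {2}; common: ∅.
  x = 4: f ≡ 0 at y ∈ {0}; g ≡ 0 at y ∈ {3}; common: ∅.
Collecting: common zeros = ∅, so the count is 0.
Comparison with the Bézout bound: 0 ≤ 2 = deg(f)·deg(g), as expected for curves with no common component (the affine F_5-count falls short of the bound because intersections may lie at infinity, over extension fields, or carry multiplicity).


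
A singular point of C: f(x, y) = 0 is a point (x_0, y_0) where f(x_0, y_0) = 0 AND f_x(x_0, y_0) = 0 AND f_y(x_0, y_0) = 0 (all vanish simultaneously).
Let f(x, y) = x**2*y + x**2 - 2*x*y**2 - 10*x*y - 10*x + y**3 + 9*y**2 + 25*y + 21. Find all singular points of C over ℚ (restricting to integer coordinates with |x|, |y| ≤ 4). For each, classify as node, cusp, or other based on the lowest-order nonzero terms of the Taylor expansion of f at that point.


Singular points: {(1, -2)}; classification: node.

Compute partial derivatives:
  f_x = 2*x*y + 2*x - 2*y**2 - 10*y - 10.
  f_y = x**2 - 4*x*y - 10*x + 3*y**2 + 18*y + 25.
Scan x_0 ∈ {−4, ..., 4}. For each x_0, f_y(x_0, y) is a polynomial in y; find its integer roots y ∈ {−4, ..., 4}, then test f_x and f at those candidates.
  x = -4: f_y(-4, y) = 3*y**2 + 34*y + 81; no integer root y with |y| ≤ 4.
  x = -3: f_y(-3, y) = 3*y**2 + 30*y + 64; no integer root y with |y| ≤ 4.
  x = -2: f_y(-2, y) = 3*y**2 + 26*y + 49; no integer root y with |y| ≤ 4.
  x = -1: f_y(-1, y) = 3*y**2 + 22*y + 36; no integer root y with |y| ≤ 4.
  x = 0: f_y(0, y) = 3*y**2 + 18*y + 25; no integer root y with |y| ≤ 4.
  x = 1: f_y(1, y) = 3*y**2 + 14*y + 16; vanishes at y ∈ {-2}. (1, -2): f_x = 0, f = 0 — SINGULAR.
  x = 2: f_y(2, y) = 3*y**2 + 10*y + 9; no integer root y with |y| ≤ 4.
  x = 3: f_y(3, y) = 3*y**2 + 6*y + 4; no integer root y with |y| ≤ 4.
  x = 4: f_y(4, y) = 3*y**2 + 2*y + 1; no integer root y with |y| ≤ 4.
Only singular point on the grid: (1, -2).
Classify: substitute x = 1 + u, y = -2 + v and expand: f = u**2*v - u**2 - 2*u*v**2 + v**3 + v**2.
No constant or linear terms (consistent with a singular point). Quadratic part: -u**2 + v**2. Cubic part: u**2*v - 2*u*v**2 + v**3.
The quadratic part v**2 - u**2 = (v − u)(v + u) splits into two distinct linear factors, so there are two distinct tangent lines y − -2 = ±(x − 1) — this is a node (ordinary double point).
Classification: node.


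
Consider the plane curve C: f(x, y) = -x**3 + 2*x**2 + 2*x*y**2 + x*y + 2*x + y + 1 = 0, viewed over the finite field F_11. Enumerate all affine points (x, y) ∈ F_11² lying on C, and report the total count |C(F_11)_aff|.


Affine F_11-points: {(0, 10), (1, 4), (1, 6), (3, 4), (3, 10), (5, 3), (6, 7), (6, 8), (9, 4), (10, 1), (10, 10)}; count = 11.

For each of the 121 pairs (x, y) ∈ F_11², evaluate f(x, y) mod 11. Record the zeros.
  x = 0: [0↦1, 1↦2, 2↦3, 3↦4, 4↦5, 5↦6, 6↦7, 7↦8, 8↦9, 9↦10, 10↦0]  zeros at y ∈ {10}
  x = 1: [0↦4, 1↦8, 2↦5, 3↦6, 4↦0, 5↦9, 6↦0, 7↦6, 8↦5, 9↦8, 10↦4]  zeros at y ∈ {4, 6}
  x = 2: [0↦5, 1↦1, 2↦5, 3↦6, 4↦4, 5↦10, 6↦2, 7↦2, 8↦10, 9↦4, 10↦6]  zeros at y ∈ ∅
  x = 3: [0↦9, 1↦8, 2↦8, 3↦9, 4↦0, 5↦3, 6↦7, 7↦1, 8↦7, 9↦3, 10↦0]  zeros at y ∈ {4, 10}
  x = 4: [0↦10, 1↦1, 2↦8, 3↦9, 4↦4, 5↦4, 6↦9, 7↦8, 8↦1, 9↦10, 10↦2]  zeros at y ∈ ∅
  x = 5: [0↦2, 1↦7, 2↦10, 3↦0, 4↦10, 5↦7, 6↦2, 7↦6, 8↦8, 9↦8, 10↦6]  zeros at y ∈ {3}
  x = 6: [0↦1, 1↦9, 2↦8, 3↦9, 4↦1, 5↦6, 6↦2, 7↦0, 8↦0, 9↦2, 10↦6]  zeros at y ∈ {7, 8}
  x = 7: [0↦1, 1↦1, 2↦7, 3↦8, 4↦4, 5↦6, 6↦3, 7↦6, 8↦4, 9↦8, 10↦7]  zeros at y ∈ ∅
  x = 8: [0↦7, 1↦10, 2↦1, 3↦2, 4↦2, 5↦1, 6↦10, 7↦7, 8↦3, 9↦9, 10↦3]  zeros at y ∈ ∅
  x = 9: [0↦2, 1↦8, 2↦6, 3↦7, 4↦0, 5↦7, 6↦6, 7↦8, 8↦2, 9↦10, 10↦10]  zeros at y ∈ {4}
  x = 10: [0↦2, 1↦0, 2↦5, 3↦6, 4↦3, 5↦7, 6↦7, 7↦3, 8↦6, 9↦5, 10↦0]  zeros at y ∈ {1, 10}
Collecting zeros: affine points = {(0, 10), (1, 4), (1, 6), (3, 4), (3, 10), (5, 3), (6, 7), (6, 8), (9, 4), (10, 1), (10, 10)}.
Total count |C(F_11)_aff| = 11.
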